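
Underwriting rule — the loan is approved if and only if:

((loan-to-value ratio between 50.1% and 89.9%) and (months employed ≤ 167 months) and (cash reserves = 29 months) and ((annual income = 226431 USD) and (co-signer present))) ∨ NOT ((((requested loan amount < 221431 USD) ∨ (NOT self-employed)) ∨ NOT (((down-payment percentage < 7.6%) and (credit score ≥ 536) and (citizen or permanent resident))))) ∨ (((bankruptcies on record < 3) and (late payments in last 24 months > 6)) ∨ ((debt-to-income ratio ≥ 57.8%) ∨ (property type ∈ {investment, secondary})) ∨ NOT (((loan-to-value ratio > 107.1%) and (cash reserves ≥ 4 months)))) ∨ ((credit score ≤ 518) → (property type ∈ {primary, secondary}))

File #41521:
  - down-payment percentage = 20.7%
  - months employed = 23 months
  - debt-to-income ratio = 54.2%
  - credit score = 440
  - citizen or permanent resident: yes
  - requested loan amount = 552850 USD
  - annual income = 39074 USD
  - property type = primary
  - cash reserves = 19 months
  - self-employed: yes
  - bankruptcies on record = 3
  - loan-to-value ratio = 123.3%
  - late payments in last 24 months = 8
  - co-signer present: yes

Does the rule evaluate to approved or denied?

Atomic conditions:
  loan-to-value ratio between 50.1% and 89.9%: 123.3 in [50.1, 89.9] is false
  months employed ≤ 167 months: 23 ≤ 167 is true
  cash reserves = 29 months: 19 == 29 is false
  annual income = 226431 USD: 39074 == 226431 is false
  co-signer present: yes → true
  requested loan amount < 221431 USD: 552850 < 221431 is false
  NOT self-employed: yes → false
  down-payment percentage < 7.6%: 20.7 < 7.6 is false
  credit score ≥ 536: 440 ≥ 536 is false
  citizen or permanent resident: yes → true
  bankruptcies on record < 3: 3 < 3 is false
  late payments in last 24 months > 6: 8 > 6 is true
  debt-to-income ratio ≥ 57.8%: 54.2 ≥ 57.8 is false
  property type ∈ {investment, secondary}: primary is not in the set → false
  loan-to-value ratio > 107.1%: 123.3 > 107.1 is true
  cash reserves ≥ 4 months: 19 ≥ 4 is true
  credit score ≤ 518: 440 ≤ 518 is true
  property type ∈ {primary, secondary}: primary is in the set → true
Combine:
[1.4] false AND true = false
[1] false AND true AND false AND false = false
[2.1.1] false OR false = false
[2.1.2.1] false AND false AND true = false
[2.1.2] NOT false = true
[2.1] false OR true = true
[2] NOT true = false
[3.1] false AND true = false
[3.2] false OR false = false
[3.3.1] true AND true = true
[3.3] NOT true = false
[3] false OR false OR false = false
[4] true → true = true
[root] false OR false OR false OR true = true
Overall: true → approved

Approved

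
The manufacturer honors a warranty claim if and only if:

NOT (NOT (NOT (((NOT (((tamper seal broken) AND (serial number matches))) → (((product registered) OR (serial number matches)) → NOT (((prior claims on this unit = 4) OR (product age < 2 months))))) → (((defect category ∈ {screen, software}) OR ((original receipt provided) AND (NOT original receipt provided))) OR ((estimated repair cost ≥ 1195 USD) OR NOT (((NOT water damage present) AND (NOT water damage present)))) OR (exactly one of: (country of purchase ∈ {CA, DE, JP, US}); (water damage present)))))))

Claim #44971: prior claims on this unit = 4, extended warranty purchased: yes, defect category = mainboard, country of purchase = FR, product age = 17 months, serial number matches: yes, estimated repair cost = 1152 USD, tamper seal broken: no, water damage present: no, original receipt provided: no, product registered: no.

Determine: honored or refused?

Atomic conditions:
  tamper seal broken: no → false
  serial number matches: yes → true
  product registered: no → false
  prior claims on this unit = 4: 4 == 4 is true
  product age < 2 months: 17 < 2 is false
  defect category ∈ {screen, software}: mainboard is not in the set → false
  original receipt provided: no → false
  NOT original receipt provided: no → true
  estimated repair cost ≥ 1195 USD: 1152 ≥ 1195 is false
  NOT water damage present: no → true
  country of purchase ∈ {CA, DE, JP, US}: FR is not in the set → false
  water damage present: no → false
Combine:
[1.1.1.1.1.1] false AND true = false
[1.1.1.1.1] NOT false = true
[1.1.1.1.2.1] false OR true = true
[1.1.1.1.2.2.1] true OR false = true
[1.1.1.1.2.2] NOT true = false
[1.1.1.1.2] true → false = false
[1.1.1.1] true → false = false
[1.1.1.2.1.2] false AND true = false
[1.1.1.2.1] false OR false = false
[1.1.1.2.2.2.1] true AND true = true
[1.1.1.2.2.2] NOT true = false
[1.1.1.2.2] false OR false = false
[1.1.1.2.3] exactly-one(false, false) = false
[1.1.1.2] false OR false OR false = false
[1.1.1] false → false (antecedent false ⇒ implication holds) = true
[1.1] NOT true = false
[1] NOT false = true
[root] NOT true = false
Overall: false → refused

Refused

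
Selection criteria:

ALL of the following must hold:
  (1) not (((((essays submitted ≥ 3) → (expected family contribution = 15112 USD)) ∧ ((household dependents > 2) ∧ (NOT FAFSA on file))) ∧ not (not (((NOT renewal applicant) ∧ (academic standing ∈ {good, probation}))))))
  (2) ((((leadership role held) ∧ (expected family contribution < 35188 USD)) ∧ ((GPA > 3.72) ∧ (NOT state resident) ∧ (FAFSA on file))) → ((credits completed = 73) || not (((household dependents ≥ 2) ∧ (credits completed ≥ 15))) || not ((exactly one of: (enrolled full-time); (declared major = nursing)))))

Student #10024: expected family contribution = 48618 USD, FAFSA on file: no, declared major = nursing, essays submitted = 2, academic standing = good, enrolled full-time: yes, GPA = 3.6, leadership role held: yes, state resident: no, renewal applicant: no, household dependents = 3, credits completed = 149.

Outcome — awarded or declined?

Declined

Atomic conditions:
  essays submitted ≥ 3: 2 ≥ 3 is false
  expected family contribution = 15112 USD: 48618 == 15112 is false
  household dependents > 2: 3 > 2 is true
  NOT FAFSA on file: no → true
  NOT renewal applicant: no → true
  academic standing ∈ {good, probation}: good is in the set → true
  leadership role held: yes → true
  expected family contribution < 35188 USD: 48618 < 35188 is false
  GPA > 3.72: 3.6 > 3.72 is false
  NOT state resident: no → true
  FAFSA on file: no → false
  credits completed = 73: 149 == 73 is false
  household dependents ≥ 2: 3 ≥ 2 is true
  credits completed ≥ 15: 149 ≥ 15 is true
  enrolled full-time: yes → true
  declared major = nursing: nursing == nursing is true
Combine:
[1.1.1.1] false → false (antecedent false ⇒ implication holds) = true
[1.1.1.2] true AND true = true
[1.1.1] true AND true = true
[1.1.2.1.1] true AND true = true
[1.1.2.1] NOT true = false
[1.1.2] NOT false = true
[1.1] true AND true = true
[1] NOT true = false
[2.1.1] true AND false = false
[2.1.2] false AND true AND false = false
[2.1] false AND false = false
[2.2.2.1] true AND true = true
[2.2.2] NOT true = false
[2.2.3.1] exactly-one(true, true) = false
[2.2.3] NOT false = true
[2.2] false OR false OR true = true
[2] false → true (antecedent false ⇒ implication holds) = true
[root] false AND true = false
Overall: false → declined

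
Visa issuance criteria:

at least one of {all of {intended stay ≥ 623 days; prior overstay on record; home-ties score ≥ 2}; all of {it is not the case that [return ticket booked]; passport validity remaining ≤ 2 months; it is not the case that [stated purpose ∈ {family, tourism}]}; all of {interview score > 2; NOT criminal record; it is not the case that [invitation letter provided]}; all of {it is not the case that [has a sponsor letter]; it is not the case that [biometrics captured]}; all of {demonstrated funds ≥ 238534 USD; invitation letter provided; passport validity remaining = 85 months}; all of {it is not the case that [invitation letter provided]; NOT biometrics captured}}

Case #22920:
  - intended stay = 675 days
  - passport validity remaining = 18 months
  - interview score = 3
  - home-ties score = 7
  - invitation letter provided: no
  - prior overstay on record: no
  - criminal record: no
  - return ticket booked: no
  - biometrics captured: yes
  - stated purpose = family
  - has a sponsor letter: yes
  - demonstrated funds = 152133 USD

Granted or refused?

Granted

Atomic conditions:
  intended stay ≥ 623 days: 675 ≥ 623 is true
  prior overstay on record: no → false
  home-ties score ≥ 2: 7 ≥ 2 is true
  return ticket booked: no → false
  passport validity remaining ≤ 2 months: 18 ≤ 2 is false
  stated purpose ∈ {family, tourism}: family is in the set → true
  interview score > 2: 3 > 2 is true
  NOT criminal record: no → true
  invitation letter provided: no → false
  has a sponsor letter: yes → true
  biometrics captured: yes → true
  demonstrated funds ≥ 238534 USD: 152133 ≥ 238534 is false
  passport validity remaining = 85 months: 18 == 85 is false
  NOT biometrics captured: yes → false
Combine:
[1] true AND false AND true = false
[2.1] NOT false = true
[2.3] NOT true = false
[2] true AND false AND false = false
[3.3] NOT false = true
[3] true AND true AND true = true
[4.1] NOT true = false
[4.2] NOT true = false
[4] false AND false = false
[5] false AND false AND false = false
[6.1] NOT false = true
[6] true AND false = false
[root] false OR false OR true OR false OR false OR false = true
Overall: true → granted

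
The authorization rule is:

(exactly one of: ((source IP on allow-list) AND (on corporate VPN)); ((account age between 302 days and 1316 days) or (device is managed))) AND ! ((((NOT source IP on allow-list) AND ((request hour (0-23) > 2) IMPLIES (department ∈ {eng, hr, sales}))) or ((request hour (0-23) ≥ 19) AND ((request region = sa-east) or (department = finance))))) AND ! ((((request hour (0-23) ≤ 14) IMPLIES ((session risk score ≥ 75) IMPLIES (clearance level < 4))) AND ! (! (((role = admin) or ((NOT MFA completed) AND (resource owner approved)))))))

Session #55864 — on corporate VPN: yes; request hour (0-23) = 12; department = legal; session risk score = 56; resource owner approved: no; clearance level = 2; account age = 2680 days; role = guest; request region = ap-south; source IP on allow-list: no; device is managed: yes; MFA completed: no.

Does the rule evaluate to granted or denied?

Atomic conditions:
  source IP on allow-list: no → false
  on corporate VPN: yes → true
  account age between 302 days and 1316 days: 2680 in [302, 1316] is false
  device is managed: yes → true
  NOT source IP on allow-list: no → true
  request hour (0-23) > 2: 12 > 2 is true
  department ∈ {eng, hr, sales}: legal is not in the set → false
  request hour (0-23) ≥ 19: 12 ≥ 19 is false
  request region = sa-east: ap-south == sa-east is false
  department = finance: legal == finance is false
  request hour (0-23) ≤ 14: 12 ≤ 14 is true
  session risk score ≥ 75: 56 ≥ 75 is false
  clearance level < 4: 2 < 4 is true
  role = admin: guest == admin is false
  NOT MFA completed: no → true
  resource owner approved: no → false
Combine:
[1.1] false AND true = false
[1.2] false OR true = true
[1] exactly-one(false, true) = true
[2.1.1.2] true → false = false
[2.1.1] true AND false = false
[2.1.2.2] false OR false = false
[2.1.2] false AND false = false
[2.1] false OR false = false
[2] NOT false = true
[3.1.1.2] false → true (antecedent false ⇒ implication holds) = true
[3.1.1] true → true = true
[3.1.2.1.1.2] true AND false = false
[3.1.2.1.1] false OR false = false
[3.1.2.1] NOT false = true
[3.1.2] NOT true = false
[3.1] true AND false = false
[3] NOT false = true
[root] true AND true AND true = true
Overall: true → granted

Granted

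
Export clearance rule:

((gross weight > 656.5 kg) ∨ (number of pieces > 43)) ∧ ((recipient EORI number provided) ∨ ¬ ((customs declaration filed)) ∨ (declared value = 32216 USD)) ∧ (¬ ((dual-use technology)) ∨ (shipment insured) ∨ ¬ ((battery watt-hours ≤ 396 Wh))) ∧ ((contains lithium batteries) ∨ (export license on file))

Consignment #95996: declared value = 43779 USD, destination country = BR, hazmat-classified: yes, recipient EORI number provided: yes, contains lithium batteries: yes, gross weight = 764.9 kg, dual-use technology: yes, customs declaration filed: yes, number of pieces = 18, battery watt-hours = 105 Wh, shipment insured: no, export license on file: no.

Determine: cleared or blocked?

Atomic conditions:
  gross weight > 656.5 kg: 764.9 > 656.5 is true
  number of pieces > 43: 18 > 43 is false
  recipient EORI number provided: yes → true
  customs declaration filed: yes → true
  declared value = 32216 USD: 43779 == 32216 is false
  dual-use technology: yes → true
  shipment insured: no → false
  battery watt-hours ≤ 396 Wh: 105 ≤ 396 is true
  contains lithium batteries: yes → true
  export license on file: no → false
Combine:
[1] true OR false = true
[2.2] NOT true = false
[2] true OR false OR false = true
[3.1] NOT true = false
[3.3] NOT true = false
[3] false OR false OR false = false
[4] true OR false = true
[root] true AND true AND false AND true = false
Overall: false → blocked

Blocked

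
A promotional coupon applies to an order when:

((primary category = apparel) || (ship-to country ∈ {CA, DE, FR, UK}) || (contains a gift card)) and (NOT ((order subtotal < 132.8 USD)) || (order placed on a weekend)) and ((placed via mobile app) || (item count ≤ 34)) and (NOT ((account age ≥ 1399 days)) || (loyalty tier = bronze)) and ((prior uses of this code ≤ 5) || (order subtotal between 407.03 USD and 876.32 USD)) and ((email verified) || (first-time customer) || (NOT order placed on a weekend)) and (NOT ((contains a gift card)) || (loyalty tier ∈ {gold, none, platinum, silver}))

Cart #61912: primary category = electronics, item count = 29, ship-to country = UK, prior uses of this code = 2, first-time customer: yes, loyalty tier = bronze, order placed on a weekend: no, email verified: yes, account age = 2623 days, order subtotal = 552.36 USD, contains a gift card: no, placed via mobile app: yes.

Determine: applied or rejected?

Atomic conditions:
  primary category = apparel: electronics == apparel is false
  ship-to country ∈ {CA, DE, FR, UK}: UK is in the set → true
  contains a gift card: no → false
  order subtotal < 132.8 USD: 552.36 < 132.8 is false
  order placed on a weekend: no → false
  placed via mobile app: yes → true
  item count ≤ 34: 29 ≤ 34 is true
  account age ≥ 1399 days: 2623 ≥ 1399 is true
  loyalty tier = bronze: bronze == bronze is true
  prior uses of this code ≤ 5: 2 ≤ 5 is true
  order subtotal between 407.03 USD and 876.32 USD: 552.36 in [407.03, 876.32] is true
  email verified: yes → true
  first-time customer: yes → true
  NOT order placed on a weekend: no → true
  loyalty tier ∈ {gold, none, platinum, silver}: bronze is not in the set → false
Combine:
[1] false OR true OR false = true
[2.1] NOT false = true
[2] true OR false = true
[3] true OR true = true
[4.1] NOT true = false
[4] false OR true = true
[5] true OR true = true
[6] true OR true OR true = true
[7.1] NOT false = true
[7] true OR false = true
[root] true AND true AND true AND true AND true AND true AND true = true
Overall: true → applied

Applied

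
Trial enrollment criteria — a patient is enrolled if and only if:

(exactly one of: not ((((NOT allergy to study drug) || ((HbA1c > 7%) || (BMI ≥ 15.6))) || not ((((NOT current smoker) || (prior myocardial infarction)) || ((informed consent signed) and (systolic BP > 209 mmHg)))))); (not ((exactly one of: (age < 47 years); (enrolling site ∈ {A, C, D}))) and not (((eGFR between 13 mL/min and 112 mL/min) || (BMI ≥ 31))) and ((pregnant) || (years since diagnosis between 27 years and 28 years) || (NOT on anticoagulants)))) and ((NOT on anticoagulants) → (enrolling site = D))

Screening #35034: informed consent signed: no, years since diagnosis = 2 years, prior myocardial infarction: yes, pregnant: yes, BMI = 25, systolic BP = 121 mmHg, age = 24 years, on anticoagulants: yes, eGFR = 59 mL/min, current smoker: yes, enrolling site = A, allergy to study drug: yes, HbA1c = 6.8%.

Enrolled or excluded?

Excluded

Atomic conditions:
  NOT allergy to study drug: yes → false
  HbA1c > 7%: 6.8 > 7 is false
  BMI ≥ 15.6: 25 ≥ 15.6 is true
  NOT current smoker: yes → false
  prior myocardial infarction: yes → true
  informed consent signed: no → false
  systolic BP > 209 mmHg: 121 > 209 is false
  age < 47 years: 24 < 47 is true
  enrolling site ∈ {A, C, D}: A is in the set → true
  eGFR between 13 mL/min and 112 mL/min: 59 in [13, 112] is true
  BMI ≥ 31: 25 ≥ 31 is false
  pregnant: yes → true
  years since diagnosis between 27 years and 28 years: 2 in [27, 28] is false
  NOT on anticoagulants: yes → false
  enrolling site = D: A == D is false
Combine:
[1.1.1.1.2] false OR true = true
[1.1.1.1] false OR true = true
[1.1.1.2.1.1] false OR true = true
[1.1.1.2.1.2] false AND false = false
[1.1.1.2.1] true OR false = true
[1.1.1.2] NOT true = false
[1.1.1] true OR false = true
[1.1] NOT true = false
[1.2.1.1] exactly-one(true, true) = false
[1.2.1] NOT false = true
[1.2.2.1] true OR false = true
[1.2.2] NOT true = false
[1.2.3] true OR false OR false = true
[1.2] true AND false AND true = false
[1] exactly-one(false, false) = false
[2] false → false (antecedent false ⇒ implication holds) = true
[root] false AND true = false
Overall: false → excluded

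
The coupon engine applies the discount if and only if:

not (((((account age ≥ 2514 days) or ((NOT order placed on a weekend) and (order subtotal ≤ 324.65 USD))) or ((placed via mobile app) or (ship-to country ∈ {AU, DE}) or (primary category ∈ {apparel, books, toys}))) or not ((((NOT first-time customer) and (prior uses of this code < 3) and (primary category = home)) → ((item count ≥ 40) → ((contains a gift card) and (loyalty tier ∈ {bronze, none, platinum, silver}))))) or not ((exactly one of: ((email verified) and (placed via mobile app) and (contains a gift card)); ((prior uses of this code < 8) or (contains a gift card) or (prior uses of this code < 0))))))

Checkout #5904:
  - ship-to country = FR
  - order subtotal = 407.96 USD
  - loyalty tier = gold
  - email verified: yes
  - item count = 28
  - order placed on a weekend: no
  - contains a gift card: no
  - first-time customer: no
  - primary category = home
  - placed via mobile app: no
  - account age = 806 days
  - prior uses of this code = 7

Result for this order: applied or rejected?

Atomic conditions:
  account age ≥ 2514 days: 806 ≥ 2514 is false
  NOT order placed on a weekend: no → true
  order subtotal ≤ 324.65 USD: 407.96 ≤ 324.65 is false
  placed via mobile app: no → false
  ship-to country ∈ {AU, DE}: FR is not in the set → false
  primary category ∈ {apparel, books, toys}: home is not in the set → false
  NOT first-time customer: no → true
  prior uses of this code < 3: 7 < 3 is false
  primary category = home: home == home is true
  item count ≥ 40: 28 ≥ 40 is false
  contains a gift card: no → false
  loyalty tier ∈ {bronze, none, platinum, silver}: gold is not in the set → false
  email verified: yes → true
  prior uses of this code < 8: 7 < 8 is true
  prior uses of this code < 0: 7 < 0 is false
Combine:
[1.1.1.2] true AND false = false
[1.1.1] false OR false = false
[1.1.2] false OR false OR false = false
[1.1] false OR false = false
[1.2.1.1] true AND false AND true = false
[1.2.1.2.2] false AND false = false
[1.2.1.2] false → false (antecedent false ⇒ implication holds) = true
[1.2.1] false → true (antecedent false ⇒ implication holds) = true
[1.2] NOT true = false
[1.3.1.1] true AND false AND false = false
[1.3.1.2] true OR false OR false = true
[1.3.1] exactly-one(false, true) = true
[1.3] NOT true = false
[1] false OR false OR false = false
[root] NOT false = true
Overall: true → applied

Applied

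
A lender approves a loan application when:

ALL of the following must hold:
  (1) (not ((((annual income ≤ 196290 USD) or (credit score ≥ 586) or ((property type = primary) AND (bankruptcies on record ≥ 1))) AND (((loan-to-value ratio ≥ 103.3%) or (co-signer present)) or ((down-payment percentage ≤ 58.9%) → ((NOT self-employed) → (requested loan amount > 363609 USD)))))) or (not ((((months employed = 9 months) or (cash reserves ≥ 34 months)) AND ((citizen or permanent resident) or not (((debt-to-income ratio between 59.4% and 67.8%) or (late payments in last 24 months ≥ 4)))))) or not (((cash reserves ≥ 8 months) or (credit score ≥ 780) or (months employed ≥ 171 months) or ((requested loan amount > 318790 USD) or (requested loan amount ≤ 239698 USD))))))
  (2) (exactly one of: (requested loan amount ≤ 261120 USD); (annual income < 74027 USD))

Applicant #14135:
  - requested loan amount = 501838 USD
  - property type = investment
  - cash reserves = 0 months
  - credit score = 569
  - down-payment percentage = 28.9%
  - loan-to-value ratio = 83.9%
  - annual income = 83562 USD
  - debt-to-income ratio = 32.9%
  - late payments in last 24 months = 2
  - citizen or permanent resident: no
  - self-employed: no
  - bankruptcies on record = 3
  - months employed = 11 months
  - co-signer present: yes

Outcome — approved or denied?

Atomic conditions:
  annual income ≤ 196290 USD: 83562 ≤ 196290 is true
  credit score ≥ 586: 569 ≥ 586 is false
  property type = primary: investment == primary is false
  bankruptcies on record ≥ 1: 3 ≥ 1 is true
  loan-to-value ratio ≥ 103.3%: 83.9 ≥ 103.3 is false
  co-signer present: yes → true
  down-payment percentage ≤ 58.9%: 28.9 ≤ 58.9 is true
  NOT self-employed: no → true
  requested loan amount > 363609 USD: 501838 > 363609 is true
  months employed = 9 months: 11 == 9 is false
  cash reserves ≥ 34 months: 0 ≥ 34 is false
  citizen or permanent resident: no → false
  debt-to-income ratio between 59.4% and 67.8%: 32.9 in [59.4, 67.8] is false
  late payments in last 24 months ≥ 4: 2 ≥ 4 is false
  cash reserves ≥ 8 months: 0 ≥ 8 is false
  credit score ≥ 780: 569 ≥ 780 is false
  months employed ≥ 171 months: 11 ≥ 171 is false
  requested loan amount > 318790 USD: 501838 > 318790 is true
  requested loan amount ≤ 239698 USD: 501838 ≤ 239698 is false
  requested loan amount ≤ 261120 USD: 501838 ≤ 261120 is false
  annual income < 74027 USD: 83562 < 74027 is false
Combine:
[1.1.1.1.3] false AND true = false
[1.1.1.1] true OR false OR false = true
[1.1.1.2.1] false OR true = true
[1.1.1.2.2.2] true → true = true
[1.1.1.2.2] true → true = true
[1.1.1.2] true OR true = true
[1.1.1] true AND true = true
[1.1] NOT true = false
[1.2.1.1.1] false OR false = false
[1.2.1.1.2.2.1] false OR false = false
[1.2.1.1.2.2] NOT false = true
[1.2.1.1.2] false OR true = true
[1.2.1.1] false AND true = false
[1.2.1] NOT false = true
[1.2.2.1.4] true OR false = true
[1.2.2.1] false OR false OR false OR true = true
[1.2.2] NOT true = false
[1.2] true OR false = true
[1] false OR true = true
[2] exactly-one(false, false) = false
[root] true AND false = false
Overall: false → denied

Denied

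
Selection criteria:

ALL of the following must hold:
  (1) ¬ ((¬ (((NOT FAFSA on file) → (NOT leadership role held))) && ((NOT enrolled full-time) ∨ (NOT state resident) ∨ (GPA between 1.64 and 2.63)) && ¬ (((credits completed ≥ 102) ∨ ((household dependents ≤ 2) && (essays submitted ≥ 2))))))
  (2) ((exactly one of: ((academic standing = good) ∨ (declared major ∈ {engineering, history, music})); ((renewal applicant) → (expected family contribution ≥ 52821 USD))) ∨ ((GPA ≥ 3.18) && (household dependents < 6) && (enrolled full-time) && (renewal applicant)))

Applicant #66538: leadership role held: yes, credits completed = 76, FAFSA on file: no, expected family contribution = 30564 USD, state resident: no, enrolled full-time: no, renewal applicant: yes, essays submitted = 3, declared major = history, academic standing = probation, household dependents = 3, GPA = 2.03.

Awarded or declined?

Atomic conditions:
  NOT FAFSA on file: no → true
  NOT leadership role held: yes → false
  NOT enrolled full-time: no → true
  NOT state resident: no → true
  GPA between 1.64 and 2.63: 2.03 in [1.64, 2.63] is true
  credits completed ≥ 102: 76 ≥ 102 is false
  household dependents ≤ 2: 3 ≤ 2 is false
  essays submitted ≥ 2: 3 ≥ 2 is true
  academic standing = good: probation == good is false
  declared major ∈ {engineering, history, music}: history is in the set → true
  renewal applicant: yes → true
  expected family contribution ≥ 52821 USD: 30564 ≥ 52821 is false
  GPA ≥ 3.18: 2.03 ≥ 3.18 is false
  household dependents < 6: 3 < 6 is true
  enrolled full-time: no → false
Combine:
[1.1.1.1] true → false = false
[1.1.1] NOT false = true
[1.1.2] true OR true OR true = true
[1.1.3.1.2] false AND true = false
[1.1.3.1] false OR false = false
[1.1.3] NOT false = true
[1.1] true AND true AND true = true
[1] NOT true = false
[2.1.1] false OR true = true
[2.1.2] true → false = false
[2.1] exactly-one(true, false) = true
[2.2] false AND true AND false AND true = false
[2] true OR false = true
[root] false AND true = false
Overall: false → declined

Declined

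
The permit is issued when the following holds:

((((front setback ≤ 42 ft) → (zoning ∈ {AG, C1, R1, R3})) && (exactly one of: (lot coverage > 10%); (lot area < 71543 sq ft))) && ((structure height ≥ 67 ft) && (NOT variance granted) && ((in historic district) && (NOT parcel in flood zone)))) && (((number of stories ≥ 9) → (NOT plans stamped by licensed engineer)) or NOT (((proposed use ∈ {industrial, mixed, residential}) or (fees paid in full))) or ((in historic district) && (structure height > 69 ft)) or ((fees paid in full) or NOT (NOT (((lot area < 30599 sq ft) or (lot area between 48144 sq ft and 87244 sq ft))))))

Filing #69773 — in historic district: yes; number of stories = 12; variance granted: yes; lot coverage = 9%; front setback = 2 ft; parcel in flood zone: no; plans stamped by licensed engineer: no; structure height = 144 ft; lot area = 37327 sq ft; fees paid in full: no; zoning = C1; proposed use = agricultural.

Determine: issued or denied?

Atomic conditions:
  front setback ≤ 42 ft: 2 ≤ 42 is true
  zoning ∈ {AG, C1, R1, R3}: C1 is in the set → true
  lot coverage > 10%: 9 > 10 is false
  lot area < 71543 sq ft: 37327 < 71543 is true
  structure height ≥ 67 ft: 144 ≥ 67 is true
  NOT variance granted: yes → false
  in historic district: yes → true
  NOT parcel in flood zone: no → true
  number of stories ≥ 9: 12 ≥ 9 is true
  NOT plans stamped by licensed engineer: no → true
  proposed use ∈ {industrial, mixed, residential}: agricultural is not in the set → false
  fees paid in full: no → false
  structure height > 69 ft: 144 > 69 is true
  lot area < 30599 sq ft: 37327 < 30599 is false
  lot area between 48144 sq ft and 87244 sq ft: 37327 in [48144, 87244] is false
Combine:
[1.1.1] true → true = true
[1.1.2] exactly-one(false, true) = true
[1.1] true AND true = true
[1.2.3] true AND true = true
[1.2] true AND false AND true = false
[1] true AND false = false
[2.1] true → true = true
[2.2.1] false OR false = false
[2.2] NOT false = true
[2.3] true AND true = true
[2.4.2.1.1] false OR false = false
[2.4.2.1] NOT false = true
[2.4.2] NOT true = false
[2.4] false OR false = false
[2] true OR true OR true OR false = true
[root] false AND true = false
Overall: false → denied

Denied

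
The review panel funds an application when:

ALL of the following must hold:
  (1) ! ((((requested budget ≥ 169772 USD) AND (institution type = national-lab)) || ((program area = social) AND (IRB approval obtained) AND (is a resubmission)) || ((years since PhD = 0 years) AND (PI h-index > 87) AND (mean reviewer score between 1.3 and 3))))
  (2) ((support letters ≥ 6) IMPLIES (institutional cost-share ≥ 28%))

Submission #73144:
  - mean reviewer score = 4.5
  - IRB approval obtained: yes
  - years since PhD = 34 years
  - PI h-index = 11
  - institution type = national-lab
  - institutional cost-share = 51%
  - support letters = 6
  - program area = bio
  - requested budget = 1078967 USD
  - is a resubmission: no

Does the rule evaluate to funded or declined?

Declined

Atomic conditions:
  requested budget ≥ 169772 USD: 1078967 ≥ 169772 is true
  institution type = national-lab: national-lab == national-lab is true
  program area = social: bio == social is false
  IRB approval obtained: yes → true
  is a resubmission: no → false
  years since PhD = 0 years: 34 == 0 is false
  PI h-index > 87: 11 > 87 is false
  mean reviewer score between 1.3 and 3: 4.5 in [1.3, 3] is false
  support letters ≥ 6: 6 ≥ 6 is true
  institutional cost-share ≥ 28%: 51 ≥ 28 is true
Combine:
[1.1.1] true AND true = true
[1.1.2] false AND true AND false = false
[1.1.3] false AND false AND false = false
[1.1] true OR false OR false = true
[1] NOT true = false
[2] true → true = true
[root] false AND true = false
Overall: false → declined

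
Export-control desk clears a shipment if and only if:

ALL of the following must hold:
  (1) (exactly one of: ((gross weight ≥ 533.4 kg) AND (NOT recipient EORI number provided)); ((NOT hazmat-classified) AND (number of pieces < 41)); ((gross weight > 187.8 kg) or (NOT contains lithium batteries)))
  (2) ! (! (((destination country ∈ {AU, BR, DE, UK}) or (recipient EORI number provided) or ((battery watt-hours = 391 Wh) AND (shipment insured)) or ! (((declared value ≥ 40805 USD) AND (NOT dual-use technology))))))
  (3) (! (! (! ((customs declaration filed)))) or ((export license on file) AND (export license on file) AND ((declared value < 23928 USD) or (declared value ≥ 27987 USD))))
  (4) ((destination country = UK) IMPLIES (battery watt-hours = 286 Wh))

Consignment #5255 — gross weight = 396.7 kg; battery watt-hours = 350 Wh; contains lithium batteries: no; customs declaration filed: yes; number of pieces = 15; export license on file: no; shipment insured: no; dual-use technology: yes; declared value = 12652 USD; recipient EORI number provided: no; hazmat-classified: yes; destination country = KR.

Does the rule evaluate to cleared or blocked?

Blocked

Atomic conditions:
  gross weight ≥ 533.4 kg: 396.7 ≥ 533.4 is false
  NOT recipient EORI number provided: no → true
  NOT hazmat-classified: yes → false
  number of pieces < 41: 15 < 41 is true
  gross weight > 187.8 kg: 396.7 > 187.8 is true
  NOT contains lithium batteries: no → true
  destination country ∈ {AU, BR, DE, UK}: KR is not in the set → false
  recipient EORI number provided: no → false
  battery watt-hours = 391 Wh: 350 == 391 is false
  shipment insured: no → false
  declared value ≥ 40805 USD: 12652 ≥ 40805 is false
  NOT dual-use technology: yes → false
  customs declaration filed: yes → true
  export license on file: no → false
  declared value < 23928 USD: 12652 < 23928 is true
  declared value ≥ 27987 USD: 12652 ≥ 27987 is false
  destination country = UK: KR == UK is false
  battery watt-hours = 286 Wh: 350 == 286 is false
Combine:
[1.1] false AND true = false
[1.2] false AND true = false
[1.3] true OR true = true
[1] exactly-one(false, false, true) = true
[2.1.1.3] false AND false = false
[2.1.1.4.1] false AND false = false
[2.1.1.4] NOT false = true
[2.1.1] false OR false OR false OR true = true
[2.1] NOT true = false
[2] NOT false = true
[3.1.1.1] NOT true = false
[3.1.1] NOT false = true
[3.1] NOT true = false
[3.2.3] true OR false = true
[3.2] false AND false AND true = false
[3] false OR false = false
[4] false → false (antecedent false ⇒ implication holds) = true
[root] true AND true AND false AND true = false
Overall: false → blocked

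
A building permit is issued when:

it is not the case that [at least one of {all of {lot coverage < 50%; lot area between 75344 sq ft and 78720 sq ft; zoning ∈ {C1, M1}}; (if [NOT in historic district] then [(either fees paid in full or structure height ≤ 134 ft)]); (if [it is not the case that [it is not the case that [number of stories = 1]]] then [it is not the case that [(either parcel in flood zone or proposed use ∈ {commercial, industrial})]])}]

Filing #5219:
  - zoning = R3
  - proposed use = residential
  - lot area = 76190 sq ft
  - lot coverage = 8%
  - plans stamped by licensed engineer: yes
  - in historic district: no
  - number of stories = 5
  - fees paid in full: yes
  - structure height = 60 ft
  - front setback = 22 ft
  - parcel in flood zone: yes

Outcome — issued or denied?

Atomic conditions:
  lot coverage < 50%: 8 < 50 is true
  lot area between 75344 sq ft and 78720 sq ft: 76190 in [75344, 78720] is true
  zoning ∈ {C1, M1}: R3 is not in the set → false
  NOT in historic district: no → true
  fees paid in full: yes → true
  structure height ≤ 134 ft: 60 ≤ 134 is true
  number of stories = 1: 5 == 1 is false
  parcel in flood zone: yes → true
  proposed use ∈ {commercial, industrial}: residential is not in the set → false
Combine:
[1.1] true AND true AND false = false
[1.2.2] true OR true = true
[1.2] true → true = true
[1.3.1.1] NOT false = true
[1.3.1] NOT true = false
[1.3.2.1] true OR false = true
[1.3.2] NOT true = false
[1.3] false → false (antecedent false ⇒ implication holds) = true
[1] false OR true OR true = true
[root] NOT true = false
Overall: false → denied

Denied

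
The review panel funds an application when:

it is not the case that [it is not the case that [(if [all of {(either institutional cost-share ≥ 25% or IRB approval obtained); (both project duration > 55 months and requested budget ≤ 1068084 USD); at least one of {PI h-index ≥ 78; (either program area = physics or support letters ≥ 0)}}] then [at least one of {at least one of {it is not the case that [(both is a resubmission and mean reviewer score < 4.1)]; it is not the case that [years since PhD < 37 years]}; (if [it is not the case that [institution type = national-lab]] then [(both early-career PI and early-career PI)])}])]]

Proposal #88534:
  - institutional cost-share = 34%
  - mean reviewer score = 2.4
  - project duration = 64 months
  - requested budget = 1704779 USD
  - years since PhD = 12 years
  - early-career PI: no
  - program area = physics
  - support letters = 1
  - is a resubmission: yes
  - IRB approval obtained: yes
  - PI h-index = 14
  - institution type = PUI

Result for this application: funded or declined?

Funded

Atomic conditions:
  institutional cost-share ≥ 25%: 34 ≥ 25 is true
  IRB approval obtained: yes → true
  project duration > 55 months: 64 > 55 is true
  requested budget ≤ 1068084 USD: 1704779 ≤ 1068084 is false
  PI h-index ≥ 78: 14 ≥ 78 is false
  program area = physics: physics == physics is true
  support letters ≥ 0: 1 ≥ 0 is true
  is a resubmission: yes → true
  mean reviewer score < 4.1: 2.4 < 4.1 is true
  years since PhD < 37 years: 12 < 37 is true
  institution type = national-lab: PUI == national-lab is false
  early-career PI: no → false
Combine:
[1.1.1.1] true OR true = true
[1.1.1.2] true AND false = false
[1.1.1.3.2] true OR true = true
[1.1.1.3] false OR true = true
[1.1.1] true AND false AND true = false
[1.1.2.1.1.1] true AND true = true
[1.1.2.1.1] NOT true = false
[1.1.2.1.2] NOT true = false
[1.1.2.1] false OR false = false
[1.1.2.2.1] NOT false = true
[1.1.2.2.2] false AND false = false
[1.1.2.2] true → false = false
[1.1.2] false OR false = false
[1.1] false → false (antecedent false ⇒ implication holds) = true
[1] NOT true = false
[root] NOT false = true
Overall: true → funded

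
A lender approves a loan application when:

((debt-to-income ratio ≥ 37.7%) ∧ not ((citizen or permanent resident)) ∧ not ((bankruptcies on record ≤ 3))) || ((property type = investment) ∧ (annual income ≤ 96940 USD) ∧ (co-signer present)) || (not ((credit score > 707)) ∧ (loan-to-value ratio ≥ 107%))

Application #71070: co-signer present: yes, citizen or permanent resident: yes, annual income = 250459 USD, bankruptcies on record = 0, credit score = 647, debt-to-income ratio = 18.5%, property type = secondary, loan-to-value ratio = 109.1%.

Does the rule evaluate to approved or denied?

Approved

Atomic conditions:
  debt-to-income ratio ≥ 37.7%: 18.5 ≥ 37.7 is false
  citizen or permanent resident: yes → true
  bankruptcies on record ≤ 3: 0 ≤ 3 is true
  property type = investment: secondary == investment is false
  annual income ≤ 96940 USD: 250459 ≤ 96940 is false
  co-signer present: yes → true
  credit score > 707: 647 > 707 is false
  loan-to-value ratio ≥ 107%: 109.1 ≥ 107 is true
Combine:
[1.2] NOT true = false
[1.3] NOT true = false
[1] false AND false AND false = false
[2] false AND false AND true = false
[3.1] NOT false = true
[3] true AND true = true
[root] false OR false OR true = true
Overall: true → approved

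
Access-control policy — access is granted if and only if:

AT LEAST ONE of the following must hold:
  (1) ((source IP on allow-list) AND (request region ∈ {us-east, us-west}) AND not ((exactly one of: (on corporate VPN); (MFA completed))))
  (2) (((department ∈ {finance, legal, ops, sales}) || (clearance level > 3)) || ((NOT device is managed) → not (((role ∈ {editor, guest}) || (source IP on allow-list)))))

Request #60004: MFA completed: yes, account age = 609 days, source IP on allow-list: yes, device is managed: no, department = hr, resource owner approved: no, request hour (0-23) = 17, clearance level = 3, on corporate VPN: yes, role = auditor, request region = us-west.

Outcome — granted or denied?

Atomic conditions:
  source IP on allow-list: yes → true
  request region ∈ {us-east, us-west}: us-west is in the set → true
  on corporate VPN: yes → true
  MFA completed: yes → true
  department ∈ {finance, legal, ops, sales}: hr is not in the set → false
  clearance level > 3: 3 > 3 is false
  NOT device is managed: no → true
  role ∈ {editor, guest}: auditor is not in the set → false
Combine:
[1.3.1] exactly-one(true, true) = false
[1.3] NOT false = true
[1] true AND true AND true = true
[2.1] false OR false = false
[2.2.2.1] false OR true = true
[2.2.2] NOT true = false
[2.2] true → false = false
[2] false OR false = false
[root] true OR false = true
Overall: true → granted

Granted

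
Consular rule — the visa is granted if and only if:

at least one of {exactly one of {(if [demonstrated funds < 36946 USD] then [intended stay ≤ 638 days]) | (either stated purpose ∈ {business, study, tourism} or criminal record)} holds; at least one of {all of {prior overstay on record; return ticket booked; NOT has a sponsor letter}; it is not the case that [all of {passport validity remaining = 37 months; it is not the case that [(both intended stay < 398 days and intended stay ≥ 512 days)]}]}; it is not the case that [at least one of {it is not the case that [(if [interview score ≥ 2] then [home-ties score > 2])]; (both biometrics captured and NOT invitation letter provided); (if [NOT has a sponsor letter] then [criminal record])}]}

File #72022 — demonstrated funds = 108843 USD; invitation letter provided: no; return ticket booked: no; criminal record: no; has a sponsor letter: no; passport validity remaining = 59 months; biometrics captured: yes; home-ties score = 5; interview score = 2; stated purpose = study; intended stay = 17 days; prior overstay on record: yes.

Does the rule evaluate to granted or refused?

Atomic conditions:
  demonstrated funds < 36946 USD: 108843 < 36946 is false
  intended stay ≤ 638 days: 17 ≤ 638 is true
  stated purpose ∈ {business, study, tourism}: study is in the set → true
  criminal record: no → false
  prior overstay on record: yes → true
  return ticket booked: no → false
  NOT has a sponsor letter: no → true
  passport validity remaining = 37 months: 59 == 37 is false
  intended stay < 398 days: 17 < 398 is true
  intended stay ≥ 512 days: 17 ≥ 512 is false
  interview score ≥ 2: 2 ≥ 2 is true
  home-ties score > 2: 5 > 2 is true
  biometrics captured: yes → true
  NOT invitation letter provided: no → true
Combine:
[1.1] false → true (antecedent false ⇒ implication holds) = true
[1.2] true OR false = true
[1] exactly-one(true, true) = false
[2.1] true AND false AND true = false
[2.2.1.2.1] true AND false = false
[2.2.1.2] NOT false = true
[2.2.1] false AND true = false
[2.2] NOT false = true
[2] false OR true = true
[3.1.1.1] true → true = true
[3.1.1] NOT true = false
[3.1.2] true AND true = true
[3.1.3] true → false = false
[3.1] false OR true OR false = true
[3] NOT true = false
[root] false OR true OR false = true
Overall: true → granted

Granted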